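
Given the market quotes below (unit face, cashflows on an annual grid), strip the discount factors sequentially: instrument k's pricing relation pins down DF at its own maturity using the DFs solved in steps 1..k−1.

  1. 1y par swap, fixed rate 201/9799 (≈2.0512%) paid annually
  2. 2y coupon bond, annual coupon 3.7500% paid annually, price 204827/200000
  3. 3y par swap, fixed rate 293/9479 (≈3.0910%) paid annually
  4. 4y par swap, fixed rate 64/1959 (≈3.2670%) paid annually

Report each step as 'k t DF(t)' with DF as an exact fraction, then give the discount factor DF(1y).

1 1 9799/10000
2 2 9517/10000
3 3 9121/10000
4 4 549/625
DF(1y) = 9799/10000 ≈ 0.979900

step 1 [1y] swap r/1=201/9799: DF=(1 − 201/9799·(0))/(1+201/9799) = 9799/10000 ≈ 0.979900
step 2 [2y] bond c/1=3/80: DF=(204827/200000 − 3/80·(0.979900))/(1+3/80) = 9517/10000 ≈ 0.951700
step 3 [3y] swap r/1=293/9479: DF=(1 − 293/9479·(0.979900+0.951700))/(1+293/9479) = 9121/10000 ≈ 0.912100
step 4 [4y] swap r/1=64/1959: DF=(1 − 64/1959·(0.979900+0.951700+0.912100))/(1+64/1959) = 549/625 ≈ 0.878400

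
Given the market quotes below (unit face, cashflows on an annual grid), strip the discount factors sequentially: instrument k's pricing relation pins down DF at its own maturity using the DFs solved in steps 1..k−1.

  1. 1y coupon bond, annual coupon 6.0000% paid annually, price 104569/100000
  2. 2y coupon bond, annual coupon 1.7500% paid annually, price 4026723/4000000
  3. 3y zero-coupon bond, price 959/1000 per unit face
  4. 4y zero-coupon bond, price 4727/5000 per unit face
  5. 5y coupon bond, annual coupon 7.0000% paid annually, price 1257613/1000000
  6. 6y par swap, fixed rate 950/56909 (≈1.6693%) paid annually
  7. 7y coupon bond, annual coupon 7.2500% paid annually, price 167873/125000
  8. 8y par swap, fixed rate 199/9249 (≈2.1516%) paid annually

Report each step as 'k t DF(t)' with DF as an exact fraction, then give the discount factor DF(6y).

1 1 1973/2000
2 2 2431/2500
3 3 959/1000
4 4 4727/5000
5 5 4613/5000
6 6 181/200
7 7 347/400
8 8 1051/1250
DF(6y) = 181/200 ≈ 0.905000

step 1 [1y] bond c/1=3/50: DF=(104569/100000 − 3/50·(0))/(1+3/50) = 1973/2000 ≈ 0.986500
step 2 [2y] bond c/1=7/400: DF=(4026723/4000000 − 7/400·(0.986500))/(1+7/400) = 2431/2500 ≈ 0.972400
step 3 [3y] zero: DF = P = 959/1000 ≈ 0.959000
step 4 [4y] zero: DF = P = 4727/5000 ≈ 0.945400
step 5 [5y] bond c/1=7/100: DF=(1257613/1000000 − 7/100·(0.986500+0.972400+0.959000+0.945400))/(1+7/100) = 4613/5000 ≈ 0.922600
step 6 [6y] swap r/1=950/56909: DF=(1 − 950/56909·(0.986500+0.972400+0.959000+0.945400+0.922600))/(1+950/56909) = 181/200 ≈ 0.905000
step 7 [7y] bond c/1=29/400: DF=(167873/125000 − 29/400·(0.986500+0.972400+0.959000+0.945400+0.922600+0.905000))/(1+29/400) = 347/400 ≈ 0.867500
step 8 [8y] swap r/1=199/9249: DF=(1 − 199/9249·(0.986500+0.972400+0.959000+0.945400+0.922600+0.905000+0.867500))/(1+199/9249) = 1051/1250 ≈ 0.840800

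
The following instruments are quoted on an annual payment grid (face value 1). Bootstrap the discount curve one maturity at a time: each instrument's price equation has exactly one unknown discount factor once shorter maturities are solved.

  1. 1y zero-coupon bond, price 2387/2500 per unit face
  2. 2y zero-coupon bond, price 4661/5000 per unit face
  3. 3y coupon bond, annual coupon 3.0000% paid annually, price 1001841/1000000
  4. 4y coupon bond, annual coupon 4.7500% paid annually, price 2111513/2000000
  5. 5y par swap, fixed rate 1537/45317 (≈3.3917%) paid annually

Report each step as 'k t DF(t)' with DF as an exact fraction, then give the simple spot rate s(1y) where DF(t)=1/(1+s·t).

1 1 2387/2500
2 2 4661/5000
3 3 9177/10000
4 4 8807/10000
5 5 8463/10000
s(1y) = (1/(2387/2500) − 1)/(1) = 113/2387 ≈ 4.7340%

step 1 [1y] zero: DF = P = 2387/2500 ≈ 0.954800
step 2 [2y] zero: DF = P = 4661/5000 ≈ 0.932200
step 3 [3y] bond c/1=3/100: DF=(1001841/1000000 − 3/100·(0.954800+0.932200))/(1+3/100) = 9177/10000 ≈ 0.917700
step 4 [4y] bond c/1=19/400: DF=(2111513/2000000 − 19/400·(0.954800+0.932200+0.917700))/(1+19/400) = 8807/10000 ≈ 0.880700
step 5 [5y] swap r/1=1537/45317: DF=(1 − 1537/45317·(0.954800+0.932200+0.917700+0.880700))/(1+1537/45317) = 8463/10000 ≈ 0.846300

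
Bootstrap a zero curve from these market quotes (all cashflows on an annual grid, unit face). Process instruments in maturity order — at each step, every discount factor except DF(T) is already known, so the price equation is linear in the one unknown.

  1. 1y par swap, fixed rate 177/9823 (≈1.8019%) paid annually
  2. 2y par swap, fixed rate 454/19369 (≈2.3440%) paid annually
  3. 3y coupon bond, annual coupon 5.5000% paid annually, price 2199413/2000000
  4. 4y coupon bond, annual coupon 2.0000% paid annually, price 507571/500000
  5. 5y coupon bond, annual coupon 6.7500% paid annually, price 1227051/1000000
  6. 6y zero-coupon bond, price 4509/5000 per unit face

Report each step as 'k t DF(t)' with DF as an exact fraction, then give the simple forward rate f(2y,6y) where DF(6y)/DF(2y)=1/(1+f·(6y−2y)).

step 1 [1y] swap r/1=177/9823: DF=(1 − 177/9823·(0))/(1+177/9823) = 9823/10000 ≈ 0.982300
step 2 [2y] swap r/1=454/19369: DF=(1 − 454/19369·(0.982300))/(1+454/19369) = 4773/5000 ≈ 0.954600
step 3 [3y] bond c/1=11/200: DF=(2199413/2000000 − 11/200·(0.982300+0.954600))/(1+11/200) = 4707/5000 ≈ 0.941400
step 4 [4y] bond c/1=1/50: DF=(507571/500000 − 1/50·(0.982300+0.954600+0.941400))/(1+1/50) = 2347/2500 ≈ 0.938800
step 5 [5y] bond c/1=27/400: DF=(1227051/1000000 − 27/400·(0.982300+0.954600+0.941400+0.938800))/(1+27/400) = 9081/10000 ≈ 0.908100
step 6 [6y] zero: DF = P = 4509/5000 ≈ 0.901800

1 1 9823/10000
2 2 4773/5000
3 3 4707/5000
4 4 2347/2500
5 5 9081/10000
6 6 4509/5000
f(2y,6y) = ((4773/5000)/(4509/5000) − 1)/(4) = 22/1503 ≈ 1.4637%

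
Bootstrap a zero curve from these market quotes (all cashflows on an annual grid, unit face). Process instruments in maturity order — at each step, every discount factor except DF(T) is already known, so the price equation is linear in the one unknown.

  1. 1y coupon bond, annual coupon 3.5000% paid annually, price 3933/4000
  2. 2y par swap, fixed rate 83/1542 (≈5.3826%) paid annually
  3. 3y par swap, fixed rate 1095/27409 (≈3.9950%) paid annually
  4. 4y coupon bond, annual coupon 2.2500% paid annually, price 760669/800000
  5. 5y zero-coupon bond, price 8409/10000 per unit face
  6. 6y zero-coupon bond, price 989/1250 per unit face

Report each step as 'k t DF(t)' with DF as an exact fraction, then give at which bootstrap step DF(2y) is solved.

1 1 19/20
2 2 2251/2500
3 3 1781/2000
4 4 1087/1250
5 5 8409/10000
6 6 989/1250
DF(2y) is solved at step 2

step 1 [1y] bond c/1=7/200: DF=(3933/4000 − 7/200·(0))/(1+7/200) = 19/20 ≈ 0.950000
step 2 [2y] swap r/1=83/1542: DF=(1 − 83/1542·(0.950000))/(1+83/1542) = 2251/2500 ≈ 0.900400
step 3 [3y] swap r/1=1095/27409: DF=(1 − 1095/27409·(0.950000+0.900400))/(1+1095/27409) = 1781/2000 ≈ 0.890500
step 4 [4y] bond c/1=9/400: DF=(760669/800000 − 9/400·(0.950000+0.900400+0.890500))/(1+9/400) = 1087/1250 ≈ 0.869600
step 5 [5y] zero: DF = P = 8409/10000 ≈ 0.840900
step 6 [6y] zero: DF = P = 989/1250 ≈ 0.791200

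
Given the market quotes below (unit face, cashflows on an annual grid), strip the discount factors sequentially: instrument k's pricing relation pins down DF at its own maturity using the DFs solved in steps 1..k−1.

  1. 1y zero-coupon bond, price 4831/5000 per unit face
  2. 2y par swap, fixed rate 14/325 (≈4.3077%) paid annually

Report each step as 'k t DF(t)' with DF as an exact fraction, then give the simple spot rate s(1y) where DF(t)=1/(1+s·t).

1 1 4831/5000
2 2 2297/2500
s(1y) = (1/(4831/5000) − 1)/(1) = 169/4831 ≈ 3.4982%

step 1 [1y] zero: DF = P = 4831/5000 ≈ 0.966200
step 2 [2y] swap r/1=14/325: DF=(1 − 14/325·(0.966200))/(1+14/325) = 2297/2500 ≈ 0.918800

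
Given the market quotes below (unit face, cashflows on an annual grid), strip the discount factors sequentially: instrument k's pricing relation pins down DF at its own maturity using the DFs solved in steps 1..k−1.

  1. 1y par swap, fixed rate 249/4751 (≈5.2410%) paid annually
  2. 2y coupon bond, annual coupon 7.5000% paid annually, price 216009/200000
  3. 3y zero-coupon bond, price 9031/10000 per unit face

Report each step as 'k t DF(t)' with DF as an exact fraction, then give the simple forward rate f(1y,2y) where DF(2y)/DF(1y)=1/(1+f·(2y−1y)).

1 1 4751/5000
2 2 1173/1250
3 3 9031/10000
f(1y,2y) = ((4751/5000)/(1173/1250) − 1)/(1) = 59/4692 ≈ 1.2575%

step 1 [1y] swap r/1=249/4751: DF=(1 − 249/4751·(0))/(1+249/4751) = 4751/5000 ≈ 0.950200
step 2 [2y] bond c/1=3/40: DF=(216009/200000 − 3/40·(0.950200))/(1+3/40) = 1173/1250 ≈ 0.938400
step 3 [3y] zero: DF = P = 9031/10000 ≈ 0.903100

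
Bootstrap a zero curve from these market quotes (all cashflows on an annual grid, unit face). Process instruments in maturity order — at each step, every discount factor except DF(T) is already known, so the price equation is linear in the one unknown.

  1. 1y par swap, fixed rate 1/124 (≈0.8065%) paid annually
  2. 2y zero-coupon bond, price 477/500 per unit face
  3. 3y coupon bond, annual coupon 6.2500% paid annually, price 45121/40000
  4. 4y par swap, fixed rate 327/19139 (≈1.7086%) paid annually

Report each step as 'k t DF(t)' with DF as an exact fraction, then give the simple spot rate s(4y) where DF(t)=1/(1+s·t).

step 1 [1y] swap r/1=1/124: DF=(1 − 1/124·(0))/(1+1/124) = 124/125 ≈ 0.992000
step 2 [2y] zero: DF = P = 477/500 ≈ 0.954000
step 3 [3y] bond c/1=1/16: DF=(45121/40000 − 1/16·(0.992000+0.954000))/(1+1/16) = 592/625 ≈ 0.947200
step 4 [4y] swap r/1=327/19139: DF=(1 − 327/19139·(0.992000+0.954000+0.947200))/(1+327/19139) = 4673/5000 ≈ 0.934600

1 1 124/125
2 2 477/500
3 3 592/625
4 4 4673/5000
s(4y) = (1/(4673/5000) − 1)/(4) = 327/18692 ≈ 1.7494%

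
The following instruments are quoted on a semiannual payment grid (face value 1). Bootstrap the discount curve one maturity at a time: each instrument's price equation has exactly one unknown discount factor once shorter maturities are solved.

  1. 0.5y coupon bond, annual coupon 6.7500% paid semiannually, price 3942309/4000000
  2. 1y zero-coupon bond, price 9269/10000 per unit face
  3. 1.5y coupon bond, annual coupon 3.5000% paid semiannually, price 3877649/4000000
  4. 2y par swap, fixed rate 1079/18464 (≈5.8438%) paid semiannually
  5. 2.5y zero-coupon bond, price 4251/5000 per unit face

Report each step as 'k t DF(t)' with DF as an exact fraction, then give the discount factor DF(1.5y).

step 1 [0.5y] bond c/2=27/800: DF=(3942309/4000000 − 27/800·(0))/(1+27/800) = 4767/5000 ≈ 0.953400
step 2 [1y] zero: DF = P = 9269/10000 ≈ 0.926900
step 3 [1.5y] bond c/2=7/400: DF=(3877649/4000000 − 7/400·(0.953400+0.926900))/(1+7/400) = 2301/2500 ≈ 0.920400
step 4 [2y] swap r/2=1079/36928: DF=(1 − 1079/36928·(0.953400+0.926900+0.920400))/(1+1079/36928) = 8921/10000 ≈ 0.892100
step 5 [2.5y] zero: DF = P = 4251/5000 ≈ 0.850200

1 1/2 4767/5000
2 1 9269/10000
3 3/2 2301/2500
4 2 8921/10000
5 5/2 4251/5000
DF(1.5y) = 2301/2500 ≈ 0.920400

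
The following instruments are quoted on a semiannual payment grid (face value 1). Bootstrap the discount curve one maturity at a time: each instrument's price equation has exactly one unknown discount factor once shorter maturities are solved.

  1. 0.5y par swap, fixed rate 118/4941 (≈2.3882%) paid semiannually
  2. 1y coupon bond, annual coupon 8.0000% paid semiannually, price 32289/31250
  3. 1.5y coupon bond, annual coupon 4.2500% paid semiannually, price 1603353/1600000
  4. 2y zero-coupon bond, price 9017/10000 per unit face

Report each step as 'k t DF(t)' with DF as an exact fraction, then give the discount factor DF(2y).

1 1/2 4941/5000
2 1 1911/2000
3 3/2 588/625
4 2 9017/10000
DF(2y) = 9017/10000 ≈ 0.901700

step 1 [0.5y] swap r/2=59/4941: DF=(1 − 59/4941·(0))/(1+59/4941) = 4941/5000 ≈ 0.988200
step 2 [1y] bond c/2=1/25: DF=(32289/31250 − 1/25·(0.988200))/(1+1/25) = 1911/2000 ≈ 0.955500
step 3 [1.5y] bond c/2=17/800: DF=(1603353/1600000 − 17/800·(0.988200+0.955500))/(1+17/800) = 588/625 ≈ 0.940800
step 4 [2y] zero: DF = P = 9017/10000 ≈ 0.901700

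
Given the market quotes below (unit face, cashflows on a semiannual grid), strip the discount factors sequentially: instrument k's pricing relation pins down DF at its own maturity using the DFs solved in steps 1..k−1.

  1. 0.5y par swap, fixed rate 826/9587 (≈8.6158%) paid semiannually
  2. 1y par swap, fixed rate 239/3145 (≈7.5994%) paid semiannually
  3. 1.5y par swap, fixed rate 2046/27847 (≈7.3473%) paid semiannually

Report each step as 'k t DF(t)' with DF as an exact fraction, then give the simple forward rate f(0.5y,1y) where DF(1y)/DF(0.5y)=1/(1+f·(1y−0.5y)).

step 1 [0.5y] swap r/2=413/9587: DF=(1 − 413/9587·(0))/(1+413/9587) = 9587/10000 ≈ 0.958700
step 2 [1y] swap r/2=239/6290: DF=(1 − 239/6290·(0.958700))/(1+239/6290) = 9283/10000 ≈ 0.928300
step 3 [1.5y] swap r/2=1023/27847: DF=(1 − 1023/27847·(0.958700+0.928300))/(1+1023/27847) = 8977/10000 ≈ 0.897700

1 1/2 9587/10000
2 1 9283/10000
3 3/2 8977/10000
f(0.5y,1y) = ((9587/10000)/(9283/10000) − 1)/(1/2) = 608/9283 ≈ 6.5496%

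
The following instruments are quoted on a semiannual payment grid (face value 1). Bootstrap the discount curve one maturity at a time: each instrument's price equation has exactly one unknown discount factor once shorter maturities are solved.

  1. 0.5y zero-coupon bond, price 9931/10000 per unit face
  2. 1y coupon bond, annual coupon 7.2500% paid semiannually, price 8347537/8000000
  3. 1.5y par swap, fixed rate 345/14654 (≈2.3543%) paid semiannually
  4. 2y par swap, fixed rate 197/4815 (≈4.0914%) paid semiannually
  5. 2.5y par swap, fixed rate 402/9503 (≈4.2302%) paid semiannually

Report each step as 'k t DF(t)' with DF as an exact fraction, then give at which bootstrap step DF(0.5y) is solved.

step 1 [0.5y] zero: DF = P = 9931/10000 ≈ 0.993100
step 2 [1y] bond c/2=29/800: DF=(8347537/8000000 − 29/800·(0.993100))/(1+29/800) = 4861/5000 ≈ 0.972200
step 3 [1.5y] swap r/2=345/29308: DF=(1 − 345/29308·(0.993100+0.972200))/(1+345/29308) = 1931/2000 ≈ 0.965500
step 4 [2y] swap r/2=197/9630: DF=(1 − 197/9630·(0.993100+0.972200+0.965500))/(1+197/9630) = 2303/2500 ≈ 0.921200
step 5 [2.5y] swap r/2=201/9503: DF=(1 − 201/9503·(0.993100+0.972200+0.965500+0.921200))/(1+201/9503) = 1799/2000 ≈ 0.899500

1 1/2 9931/10000
2 1 4861/5000
3 3/2 1931/2000
4 2 2303/2500
5 5/2 1799/2000
DF(0.5y) is solved at step 1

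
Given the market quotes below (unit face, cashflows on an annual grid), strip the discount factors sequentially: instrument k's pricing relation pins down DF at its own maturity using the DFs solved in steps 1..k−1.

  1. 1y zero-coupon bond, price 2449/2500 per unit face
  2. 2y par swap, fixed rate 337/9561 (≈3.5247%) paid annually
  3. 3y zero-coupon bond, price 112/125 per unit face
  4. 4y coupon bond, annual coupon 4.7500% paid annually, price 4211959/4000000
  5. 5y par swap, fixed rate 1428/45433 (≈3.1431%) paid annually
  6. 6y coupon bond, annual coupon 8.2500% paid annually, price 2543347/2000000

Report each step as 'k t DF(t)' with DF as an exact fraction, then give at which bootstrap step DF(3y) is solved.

step 1 [1y] zero: DF = P = 2449/2500 ≈ 0.979600
step 2 [2y] swap r/1=337/9561: DF=(1 − 337/9561·(0.979600))/(1+337/9561) = 4663/5000 ≈ 0.932600
step 3 [3y] zero: DF = P = 112/125 ≈ 0.896000
step 4 [4y] bond c/1=19/400: DF=(4211959/4000000 − 19/400·(0.979600+0.932600+0.896000))/(1+19/400) = 8779/10000 ≈ 0.877900
step 5 [5y] swap r/1=1428/45433: DF=(1 − 1428/45433·(0.979600+0.932600+0.896000+0.877900))/(1+1428/45433) = 2143/2500 ≈ 0.857200
step 6 [6y] bond c/1=33/400: DF=(2543347/2000000 − 33/400·(0.979600+0.932600+0.896000+0.877900+0.857200))/(1+33/400) = 1657/2000 ≈ 0.828500

1 1 2449/2500
2 2 4663/5000
3 3 112/125
4 4 8779/10000
5 5 2143/2500
6 6 1657/2000
DF(3y) is solved at step 3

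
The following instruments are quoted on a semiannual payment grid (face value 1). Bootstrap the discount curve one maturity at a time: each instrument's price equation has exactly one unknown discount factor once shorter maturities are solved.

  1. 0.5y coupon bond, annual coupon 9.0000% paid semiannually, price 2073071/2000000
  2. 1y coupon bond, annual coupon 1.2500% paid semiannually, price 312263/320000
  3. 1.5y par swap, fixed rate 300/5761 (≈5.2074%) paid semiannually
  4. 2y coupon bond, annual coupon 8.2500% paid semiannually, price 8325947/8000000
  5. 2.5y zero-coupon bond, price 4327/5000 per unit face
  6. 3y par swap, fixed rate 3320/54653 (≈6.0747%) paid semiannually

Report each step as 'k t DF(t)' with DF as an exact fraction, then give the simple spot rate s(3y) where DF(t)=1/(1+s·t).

step 1 [0.5y] bond c/2=9/200: DF=(2073071/2000000 − 9/200·(0))/(1+9/200) = 9919/10000 ≈ 0.991900
step 2 [1y] bond c/2=1/160: DF=(312263/320000 − 1/160·(0.991900))/(1+1/160) = 2409/2500 ≈ 0.963600
step 3 [1.5y] swap r/2=150/5761: DF=(1 − 150/5761·(0.991900+0.963600))/(1+150/5761) = 37/40 ≈ 0.925000
step 4 [2y] bond c/2=33/800: DF=(8325947/8000000 − 33/800·(0.991900+0.963600+0.925000))/(1+33/800) = 4427/5000 ≈ 0.885400
step 5 [2.5y] zero: DF = P = 4327/5000 ≈ 0.865400
step 6 [3y] swap r/2=1660/54653: DF=(1 − 1660/54653·(0.991900+0.963600+0.925000+0.885400+0.865400))/(1+1660/54653) = 417/500 ≈ 0.834000

1 1/2 9919/10000
2 1 2409/2500
3 3/2 37/40
4 2 4427/5000
5 5/2 4327/5000
6 3 417/500
s(3y) = (1/(417/500) − 1)/(3) = 83/1251 ≈ 6.6347%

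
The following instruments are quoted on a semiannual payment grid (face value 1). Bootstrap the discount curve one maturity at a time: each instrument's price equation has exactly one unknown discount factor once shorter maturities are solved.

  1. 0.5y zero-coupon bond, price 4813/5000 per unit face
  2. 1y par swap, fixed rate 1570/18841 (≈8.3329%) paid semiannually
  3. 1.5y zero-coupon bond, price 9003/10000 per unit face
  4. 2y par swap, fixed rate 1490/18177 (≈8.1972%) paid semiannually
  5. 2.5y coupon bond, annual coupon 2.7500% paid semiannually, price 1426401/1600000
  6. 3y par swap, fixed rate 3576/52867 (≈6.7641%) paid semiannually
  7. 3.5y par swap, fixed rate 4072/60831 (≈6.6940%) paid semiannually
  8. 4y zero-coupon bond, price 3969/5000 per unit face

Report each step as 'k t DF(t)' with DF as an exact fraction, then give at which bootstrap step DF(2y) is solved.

1 1/2 4813/5000
2 1 1843/2000
3 3/2 9003/10000
4 2 851/1000
5 5/2 8301/10000
6 3 2053/2500
7 7/2 1991/2500
8 4 3969/5000
DF(2y) is solved at step 4

step 1 [0.5y] zero: DF = P = 4813/5000 ≈ 0.962600
step 2 [1y] swap r/2=785/18841: DF=(1 − 785/18841·(0.962600))/(1+785/18841) = 1843/2000 ≈ 0.921500
step 3 [1.5y] zero: DF = P = 9003/10000 ≈ 0.900300
step 4 [2y] swap r/2=745/18177: DF=(1 − 745/18177·(0.962600+0.921500+0.900300))/(1+745/18177) = 851/1000 ≈ 0.851000
step 5 [2.5y] bond c/2=11/800: DF=(1426401/1600000 − 11/800·(0.962600+0.921500+0.900300+0.851000))/(1+11/800) = 8301/10000 ≈ 0.830100
step 6 [3y] swap r/2=1788/52867: DF=(1 − 1788/52867·(0.962600+0.921500+0.900300+0.851000+0.830100))/(1+1788/52867) = 2053/2500 ≈ 0.821200
step 7 [3.5y] swap r/2=2036/60831: DF=(1 − 2036/60831·(0.962600+0.921500+0.900300+0.851000+0.830100+0.821200))/(1+2036/60831) = 1991/2500 ≈ 0.796400
step 8 [4y] zero: DF = P = 3969/5000 ≈ 0.793800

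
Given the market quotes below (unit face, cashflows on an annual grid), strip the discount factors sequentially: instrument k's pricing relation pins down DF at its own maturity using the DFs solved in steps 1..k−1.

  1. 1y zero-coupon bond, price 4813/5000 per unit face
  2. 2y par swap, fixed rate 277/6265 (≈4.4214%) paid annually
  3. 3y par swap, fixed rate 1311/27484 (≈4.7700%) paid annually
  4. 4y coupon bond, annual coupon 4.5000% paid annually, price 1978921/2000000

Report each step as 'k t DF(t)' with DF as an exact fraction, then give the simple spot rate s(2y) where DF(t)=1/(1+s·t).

1 1 4813/5000
2 2 9169/10000
3 3 8689/10000
4 4 1657/2000
s(2y) = (1/(9169/10000) − 1)/(2) = 831/18338 ≈ 4.5316%

step 1 [1y] zero: DF = P = 4813/5000 ≈ 0.962600
step 2 [2y] swap r/1=277/6265: DF=(1 − 277/6265·(0.962600))/(1+277/6265) = 9169/10000 ≈ 0.916900
step 3 [3y] swap r/1=1311/27484: DF=(1 − 1311/27484·(0.962600+0.916900))/(1+1311/27484) = 8689/10000 ≈ 0.868900
step 4 [4y] bond c/1=9/200: DF=(1978921/2000000 − 9/200·(0.962600+0.916900+0.868900))/(1+9/200) = 1657/2000 ≈ 0.828500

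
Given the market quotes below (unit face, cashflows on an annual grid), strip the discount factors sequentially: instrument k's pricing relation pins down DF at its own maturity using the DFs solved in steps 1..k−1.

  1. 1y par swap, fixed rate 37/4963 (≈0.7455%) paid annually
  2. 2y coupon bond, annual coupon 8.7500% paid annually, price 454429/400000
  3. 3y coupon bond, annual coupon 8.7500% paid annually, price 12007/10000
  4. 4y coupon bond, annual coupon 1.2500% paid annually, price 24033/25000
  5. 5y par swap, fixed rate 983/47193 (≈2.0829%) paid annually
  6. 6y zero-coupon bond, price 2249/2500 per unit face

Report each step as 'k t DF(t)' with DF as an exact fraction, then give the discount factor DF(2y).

1 1 4963/5000
2 2 603/625
3 3 4733/5000
4 4 571/625
5 5 9017/10000
6 6 2249/2500
DF(2y) = 603/625 ≈ 0.964800

step 1 [1y] swap r/1=37/4963: DF=(1 − 37/4963·(0))/(1+37/4963) = 4963/5000 ≈ 0.992600
step 2 [2y] bond c/1=7/80: DF=(454429/400000 − 7/80·(0.992600))/(1+7/80) = 603/625 ≈ 0.964800
step 3 [3y] bond c/1=7/80: DF=(12007/10000 − 7/80·(0.992600+0.964800))/(1+7/80) = 4733/5000 ≈ 0.946600
step 4 [4y] bond c/1=1/80: DF=(24033/25000 − 1/80·(0.992600+0.964800+0.946600))/(1+1/80) = 571/625 ≈ 0.913600
step 5 [5y] swap r/1=983/47193: DF=(1 − 983/47193·(0.992600+0.964800+0.946600+0.913600))/(1+983/47193) = 9017/10000 ≈ 0.901700
step 6 [6y] zero: DF = P = 2249/2500 ≈ 0.899600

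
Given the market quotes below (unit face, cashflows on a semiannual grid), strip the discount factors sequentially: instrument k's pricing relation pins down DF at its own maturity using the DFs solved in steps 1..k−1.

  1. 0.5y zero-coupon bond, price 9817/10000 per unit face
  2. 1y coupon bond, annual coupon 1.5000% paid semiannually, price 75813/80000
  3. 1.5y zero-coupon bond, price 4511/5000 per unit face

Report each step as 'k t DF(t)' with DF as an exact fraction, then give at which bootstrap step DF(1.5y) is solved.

step 1 [0.5y] zero: DF = P = 9817/10000 ≈ 0.981700
step 2 [1y] bond c/2=3/400: DF=(75813/80000 − 3/400·(0.981700))/(1+3/400) = 9333/10000 ≈ 0.933300
step 3 [1.5y] zero: DF = P = 4511/5000 ≈ 0.902200

1 1/2 9817/10000
2 1 9333/10000
3 3/2 4511/5000
DF(1.5y) is solved at step 3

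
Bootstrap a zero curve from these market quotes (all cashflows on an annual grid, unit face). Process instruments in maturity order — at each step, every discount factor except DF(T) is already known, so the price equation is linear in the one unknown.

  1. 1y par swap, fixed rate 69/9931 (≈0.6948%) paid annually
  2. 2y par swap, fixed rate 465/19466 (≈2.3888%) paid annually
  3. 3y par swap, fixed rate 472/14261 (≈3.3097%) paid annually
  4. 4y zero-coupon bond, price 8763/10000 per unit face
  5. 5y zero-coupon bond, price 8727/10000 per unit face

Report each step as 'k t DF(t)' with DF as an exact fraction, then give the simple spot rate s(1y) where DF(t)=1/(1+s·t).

step 1 [1y] swap r/1=69/9931: DF=(1 − 69/9931·(0))/(1+69/9931) = 9931/10000 ≈ 0.993100
step 2 [2y] swap r/1=465/19466: DF=(1 − 465/19466·(0.993100))/(1+465/19466) = 1907/2000 ≈ 0.953500
step 3 [3y] swap r/1=472/14261: DF=(1 − 472/14261·(0.993100+0.953500))/(1+472/14261) = 566/625 ≈ 0.905600
step 4 [4y] zero: DF = P = 8763/10000 ≈ 0.876300
step 5 [5y] zero: DF = P = 8727/10000 ≈ 0.872700

1 1 9931/10000
2 2 1907/2000
3 3 566/625
4 4 8763/10000
5 5 8727/10000
s(1y) = (1/(9931/10000) − 1)/(1) = 69/9931 ≈ 0.6948%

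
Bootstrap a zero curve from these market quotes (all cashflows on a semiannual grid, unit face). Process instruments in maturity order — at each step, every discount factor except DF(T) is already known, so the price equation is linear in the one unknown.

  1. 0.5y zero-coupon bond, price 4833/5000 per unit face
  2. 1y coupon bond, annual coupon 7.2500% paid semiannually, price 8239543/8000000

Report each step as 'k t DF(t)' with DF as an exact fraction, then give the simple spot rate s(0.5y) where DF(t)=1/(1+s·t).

step 1 [0.5y] zero: DF = P = 4833/5000 ≈ 0.966600
step 2 [1y] bond c/2=29/800: DF=(8239543/8000000 − 29/800·(0.966600))/(1+29/800) = 9601/10000 ≈ 0.960100

1 1/2 4833/5000
2 1 9601/10000
s(0.5y) = (1/(4833/5000) − 1)/(1/2) = 334/4833 ≈ 6.9108%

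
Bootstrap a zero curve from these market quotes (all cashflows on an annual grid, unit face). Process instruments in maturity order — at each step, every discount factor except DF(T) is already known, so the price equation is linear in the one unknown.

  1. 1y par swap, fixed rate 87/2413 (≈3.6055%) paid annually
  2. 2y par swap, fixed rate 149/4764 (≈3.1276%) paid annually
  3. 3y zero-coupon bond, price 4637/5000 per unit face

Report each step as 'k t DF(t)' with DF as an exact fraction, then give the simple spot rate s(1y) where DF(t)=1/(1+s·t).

step 1 [1y] swap r/1=87/2413: DF=(1 − 87/2413·(0))/(1+87/2413) = 2413/2500 ≈ 0.965200
step 2 [2y] swap r/1=149/4764: DF=(1 − 149/4764·(0.965200))/(1+149/4764) = 2351/2500 ≈ 0.940400
step 3 [3y] zero: DF = P = 4637/5000 ≈ 0.927400

1 1 2413/2500
2 2 2351/2500
3 3 4637/5000
s(1y) = (1/(2413/2500) − 1)/(1) = 87/2413 ≈ 3.6055%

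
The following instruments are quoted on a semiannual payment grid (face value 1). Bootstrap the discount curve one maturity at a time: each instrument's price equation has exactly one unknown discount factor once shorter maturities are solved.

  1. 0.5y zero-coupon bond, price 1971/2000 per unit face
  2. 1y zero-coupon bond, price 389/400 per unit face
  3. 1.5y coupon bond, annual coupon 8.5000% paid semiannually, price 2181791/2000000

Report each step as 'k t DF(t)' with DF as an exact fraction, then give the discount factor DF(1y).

step 1 [0.5y] zero: DF = P = 1971/2000 ≈ 0.985500
step 2 [1y] zero: DF = P = 389/400 ≈ 0.972500
step 3 [1.5y] bond c/2=17/400: DF=(2181791/2000000 − 17/400·(0.985500+0.972500))/(1+17/400) = 4833/5000 ≈ 0.966600

1 1/2 1971/2000
2 1 389/400
3 3/2 4833/5000
DF(1y) = 389/400 ≈ 0.972500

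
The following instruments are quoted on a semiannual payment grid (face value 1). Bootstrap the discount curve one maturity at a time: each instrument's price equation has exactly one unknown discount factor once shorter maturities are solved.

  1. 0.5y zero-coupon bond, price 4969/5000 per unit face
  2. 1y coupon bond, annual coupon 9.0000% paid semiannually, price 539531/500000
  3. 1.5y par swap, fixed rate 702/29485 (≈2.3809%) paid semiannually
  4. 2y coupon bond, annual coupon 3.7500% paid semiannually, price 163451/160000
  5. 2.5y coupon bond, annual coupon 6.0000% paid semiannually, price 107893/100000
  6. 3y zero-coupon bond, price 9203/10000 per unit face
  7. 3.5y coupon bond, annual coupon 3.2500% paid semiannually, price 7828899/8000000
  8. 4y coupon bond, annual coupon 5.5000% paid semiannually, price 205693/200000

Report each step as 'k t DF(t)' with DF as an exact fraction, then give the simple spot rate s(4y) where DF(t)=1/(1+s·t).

step 1 [0.5y] zero: DF = P = 4969/5000 ≈ 0.993800
step 2 [1y] bond c/2=9/200: DF=(539531/500000 − 9/200·(0.993800))/(1+9/200) = 4949/5000 ≈ 0.989800
step 3 [1.5y] swap r/2=351/29485: DF=(1 − 351/29485·(0.993800+0.989800))/(1+351/29485) = 9649/10000 ≈ 0.964900
step 4 [2y] bond c/2=3/160: DF=(163451/160000 − 3/160·(0.993800+0.989800+0.964900))/(1+3/160) = 1897/2000 ≈ 0.948500
step 5 [2.5y] bond c/2=3/100: DF=(107893/100000 − 3/100·(0.993800+0.989800+0.964900+0.948500))/(1+3/100) = 467/500 ≈ 0.934000
step 6 [3y] zero: DF = P = 9203/10000 ≈ 0.920300
step 7 [3.5y] bond c/2=13/800: DF=(7828899/8000000 − 13/800·(0.993800+0.989800+0.964900+0.948500+0.934000+0.920300))/(1+13/800) = 871/1000 ≈ 0.871000
step 8 [4y] bond c/2=11/400: DF=(205693/200000 − 11/400·(0.993800+0.989800+0.964900+0.948500+0.934000+0.920300+0.871000))/(1+11/400) = 8237/10000 ≈ 0.823700

1 1/2 4969/5000
2 1 4949/5000
3 3/2 9649/10000
4 2 1897/2000
5 5/2 467/500
6 3 9203/10000
7 7/2 871/1000
8 4 8237/10000
s(4y) = (1/(8237/10000) − 1)/(4) = 1763/32948 ≈ 5.3509%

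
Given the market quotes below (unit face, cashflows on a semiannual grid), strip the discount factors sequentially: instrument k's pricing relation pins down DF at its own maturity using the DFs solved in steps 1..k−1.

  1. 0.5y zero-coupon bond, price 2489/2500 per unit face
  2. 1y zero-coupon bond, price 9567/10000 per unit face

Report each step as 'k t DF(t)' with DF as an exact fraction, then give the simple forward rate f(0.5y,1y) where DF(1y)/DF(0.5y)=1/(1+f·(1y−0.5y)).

step 1 [0.5y] zero: DF = P = 2489/2500 ≈ 0.995600
step 2 [1y] zero: DF = P = 9567/10000 ≈ 0.956700

1 1/2 2489/2500
2 1 9567/10000
f(0.5y,1y) = ((2489/2500)/(9567/10000) − 1)/(1/2) = 778/9567 ≈ 8.1321%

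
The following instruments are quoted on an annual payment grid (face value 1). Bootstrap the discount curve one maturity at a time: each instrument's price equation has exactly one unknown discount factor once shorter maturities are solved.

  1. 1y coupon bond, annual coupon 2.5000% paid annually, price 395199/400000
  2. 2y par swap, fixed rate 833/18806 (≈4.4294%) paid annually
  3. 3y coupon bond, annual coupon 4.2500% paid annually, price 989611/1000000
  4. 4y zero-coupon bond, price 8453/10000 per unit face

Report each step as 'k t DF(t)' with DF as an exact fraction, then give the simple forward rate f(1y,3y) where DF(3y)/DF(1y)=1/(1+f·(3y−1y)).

1 1 9639/10000
2 2 9167/10000
3 3 4363/5000
4 4 8453/10000
f(1y,3y) = ((9639/10000)/(4363/5000) − 1)/(2) = 913/17452 ≈ 5.2315%

step 1 [1y] bond c/1=1/40: DF=(395199/400000 − 1/40·(0))/(1+1/40) = 9639/10000 ≈ 0.963900
step 2 [2y] swap r/1=833/18806: DF=(1 − 833/18806·(0.963900))/(1+833/18806) = 9167/10000 ≈ 0.916700
step 3 [3y] bond c/1=17/400: DF=(989611/1000000 − 17/400·(0.963900+0.916700))/(1+17/400) = 4363/5000 ≈ 0.872600
step 4 [4y] zero: DF = P = 8453/10000 ≈ 0.845300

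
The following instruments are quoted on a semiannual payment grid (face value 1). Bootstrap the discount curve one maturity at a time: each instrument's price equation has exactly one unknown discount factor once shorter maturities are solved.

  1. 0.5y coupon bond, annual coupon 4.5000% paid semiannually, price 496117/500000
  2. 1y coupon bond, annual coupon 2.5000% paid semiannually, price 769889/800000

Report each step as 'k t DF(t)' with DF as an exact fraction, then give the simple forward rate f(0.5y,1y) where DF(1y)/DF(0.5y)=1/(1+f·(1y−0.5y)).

step 1 [0.5y] bond c/2=9/400: DF=(496117/500000 − 9/400·(0))/(1+9/400) = 1213/1250 ≈ 0.970400
step 2 [1y] bond c/2=1/80: DF=(769889/800000 − 1/80·(0.970400))/(1+1/80) = 1877/2000 ≈ 0.938500

1 1/2 1213/1250
2 1 1877/2000
f(0.5y,1y) = ((1213/1250)/(1877/2000) − 1)/(1/2) = 638/9385 ≈ 6.7981%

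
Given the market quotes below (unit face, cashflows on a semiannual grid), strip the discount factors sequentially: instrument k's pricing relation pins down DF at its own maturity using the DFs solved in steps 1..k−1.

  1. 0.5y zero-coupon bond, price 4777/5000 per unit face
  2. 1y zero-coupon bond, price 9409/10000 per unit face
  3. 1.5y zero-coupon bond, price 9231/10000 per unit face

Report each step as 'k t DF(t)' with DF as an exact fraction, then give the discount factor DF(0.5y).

step 1 [0.5y] zero: DF = P = 4777/5000 ≈ 0.955400
step 2 [1y] zero: DF = P = 9409/10000 ≈ 0.940900
step 3 [1.5y] zero: DF = P = 9231/10000 ≈ 0.923100

1 1/2 4777/5000
2 1 9409/10000
3 3/2 9231/10000
DF(0.5y) = 4777/5000 ≈ 0.955400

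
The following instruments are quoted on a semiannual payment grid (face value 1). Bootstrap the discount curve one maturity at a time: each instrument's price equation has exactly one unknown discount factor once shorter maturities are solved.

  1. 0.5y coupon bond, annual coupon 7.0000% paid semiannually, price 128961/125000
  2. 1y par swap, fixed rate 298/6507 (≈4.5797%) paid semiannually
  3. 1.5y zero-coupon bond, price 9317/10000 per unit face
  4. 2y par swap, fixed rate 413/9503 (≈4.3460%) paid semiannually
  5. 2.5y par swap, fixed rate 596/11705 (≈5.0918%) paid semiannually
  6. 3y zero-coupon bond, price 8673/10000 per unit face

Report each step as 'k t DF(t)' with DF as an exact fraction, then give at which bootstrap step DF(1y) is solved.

1 1/2 623/625
2 1 9553/10000
3 3/2 9317/10000
4 2 4587/5000
5 5/2 1101/1250
6 3 8673/10000
DF(1y) is solved at step 2

step 1 [0.5y] bond c/2=7/200: DF=(128961/125000 − 7/200·(0))/(1+7/200) = 623/625 ≈ 0.996800
step 2 [1y] swap r/2=149/6507: DF=(1 − 149/6507·(0.996800))/(1+149/6507) = 9553/10000 ≈ 0.955300
step 3 [1.5y] zero: DF = P = 9317/10000 ≈ 0.931700
step 4 [2y] swap r/2=413/19006: DF=(1 − 413/19006·(0.996800+0.955300+0.931700))/(1+413/19006) = 4587/5000 ≈ 0.917400
step 5 [2.5y] swap r/2=298/11705: DF=(1 − 298/11705·(0.996800+0.955300+0.931700+0.917400))/(1+298/11705) = 1101/1250 ≈ 0.880800
step 6 [3y] zero: DF = P = 8673/10000 ≈ 0.867300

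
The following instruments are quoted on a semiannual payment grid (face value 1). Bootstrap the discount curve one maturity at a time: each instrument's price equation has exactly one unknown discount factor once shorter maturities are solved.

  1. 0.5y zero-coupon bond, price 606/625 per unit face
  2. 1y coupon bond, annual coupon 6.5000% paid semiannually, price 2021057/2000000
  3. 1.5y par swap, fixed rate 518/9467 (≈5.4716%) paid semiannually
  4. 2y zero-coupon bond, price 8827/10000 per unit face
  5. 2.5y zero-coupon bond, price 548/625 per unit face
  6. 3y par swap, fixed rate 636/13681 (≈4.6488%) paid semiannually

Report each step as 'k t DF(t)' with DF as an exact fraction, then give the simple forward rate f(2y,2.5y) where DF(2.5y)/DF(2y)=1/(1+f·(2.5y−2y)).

step 1 [0.5y] zero: DF = P = 606/625 ≈ 0.969600
step 2 [1y] bond c/2=13/400: DF=(2021057/2000000 − 13/400·(0.969600))/(1+13/400) = 4741/5000 ≈ 0.948200
step 3 [1.5y] swap r/2=259/9467: DF=(1 − 259/9467·(0.969600+0.948200))/(1+259/9467) = 9223/10000 ≈ 0.922300
step 4 [2y] zero: DF = P = 8827/10000 ≈ 0.882700
step 5 [2.5y] zero: DF = P = 548/625 ≈ 0.876800
step 6 [3y] swap r/2=318/13681: DF=(1 − 318/13681·(0.969600+0.948200+0.922300+0.882700+0.876800))/(1+318/13681) = 1091/1250 ≈ 0.872800

1 1/2 606/625
2 1 4741/5000
3 3/2 9223/10000
4 2 8827/10000
5 5/2 548/625
6 3 1091/1250
f(2y,2.5y) = ((8827/10000)/(548/625) − 1)/(1/2) = 59/4384 ≈ 1.3458%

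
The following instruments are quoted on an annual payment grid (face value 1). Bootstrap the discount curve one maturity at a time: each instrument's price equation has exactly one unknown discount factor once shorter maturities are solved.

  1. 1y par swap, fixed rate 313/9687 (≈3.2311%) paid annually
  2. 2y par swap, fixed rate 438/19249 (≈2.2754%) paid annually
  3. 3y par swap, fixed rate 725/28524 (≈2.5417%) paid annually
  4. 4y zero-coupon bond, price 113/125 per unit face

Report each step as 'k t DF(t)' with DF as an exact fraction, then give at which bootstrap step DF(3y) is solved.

step 1 [1y] swap r/1=313/9687: DF=(1 − 313/9687·(0))/(1+313/9687) = 9687/10000 ≈ 0.968700
step 2 [2y] swap r/1=438/19249: DF=(1 − 438/19249·(0.968700))/(1+438/19249) = 4781/5000 ≈ 0.956200
step 3 [3y] swap r/1=725/28524: DF=(1 − 725/28524·(0.968700+0.956200))/(1+725/28524) = 371/400 ≈ 0.927500
step 4 [4y] zero: DF = P = 113/125 ≈ 0.904000

1 1 9687/10000
2 2 4781/5000
3 3 371/400
4 4 113/125
DF(3y) is solved at step 3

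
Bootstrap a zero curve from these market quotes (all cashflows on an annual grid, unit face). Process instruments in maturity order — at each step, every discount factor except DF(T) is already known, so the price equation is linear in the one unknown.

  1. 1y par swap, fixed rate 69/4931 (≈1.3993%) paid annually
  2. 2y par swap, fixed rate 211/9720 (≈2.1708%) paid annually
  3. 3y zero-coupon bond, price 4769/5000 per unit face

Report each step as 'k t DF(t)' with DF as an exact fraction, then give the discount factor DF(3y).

step 1 [1y] swap r/1=69/4931: DF=(1 − 69/4931·(0))/(1+69/4931) = 4931/5000 ≈ 0.986200
step 2 [2y] swap r/1=211/9720: DF=(1 − 211/9720·(0.986200))/(1+211/9720) = 4789/5000 ≈ 0.957800
step 3 [3y] zero: DF = P = 4769/5000 ≈ 0.953800

1 1 4931/5000
2 2 4789/5000
3 3 4769/5000
DF(3y) = 4769/5000 ≈ 0.953800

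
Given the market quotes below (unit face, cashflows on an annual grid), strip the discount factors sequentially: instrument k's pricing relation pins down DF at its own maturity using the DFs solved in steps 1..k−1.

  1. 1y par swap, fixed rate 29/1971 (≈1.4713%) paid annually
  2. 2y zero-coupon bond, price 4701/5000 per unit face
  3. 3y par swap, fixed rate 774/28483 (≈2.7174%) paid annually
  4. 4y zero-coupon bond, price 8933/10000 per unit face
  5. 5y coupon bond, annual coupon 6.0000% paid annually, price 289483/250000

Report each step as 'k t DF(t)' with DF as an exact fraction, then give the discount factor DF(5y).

step 1 [1y] swap r/1=29/1971: DF=(1 − 29/1971·(0))/(1+29/1971) = 1971/2000 ≈ 0.985500
step 2 [2y] zero: DF = P = 4701/5000 ≈ 0.940200
step 3 [3y] swap r/1=774/28483: DF=(1 − 774/28483·(0.985500+0.940200))/(1+774/28483) = 4613/5000 ≈ 0.922600
step 4 [4y] zero: DF = P = 8933/10000 ≈ 0.893300
step 5 [5y] bond c/1=3/50: DF=(289483/250000 − 3/50·(0.985500+0.940200+0.922600+0.893300))/(1+3/50) = 4403/5000 ≈ 0.880600

1 1 1971/2000
2 2 4701/5000
3 3 4613/5000
4 4 8933/10000
5 5 4403/5000
DF(5y) = 4403/5000 ≈ 0.880600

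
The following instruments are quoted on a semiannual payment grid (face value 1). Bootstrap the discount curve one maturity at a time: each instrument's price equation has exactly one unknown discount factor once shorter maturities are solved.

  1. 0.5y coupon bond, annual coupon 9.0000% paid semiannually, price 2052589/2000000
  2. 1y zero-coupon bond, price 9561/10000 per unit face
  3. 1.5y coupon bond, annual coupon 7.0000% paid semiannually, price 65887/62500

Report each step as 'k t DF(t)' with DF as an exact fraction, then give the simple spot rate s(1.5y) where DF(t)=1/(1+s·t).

step 1 [0.5y] bond c/2=9/200: DF=(2052589/2000000 − 9/200·(0))/(1+9/200) = 9821/10000 ≈ 0.982100
step 2 [1y] zero: DF = P = 9561/10000 ≈ 0.956100
step 3 [1.5y] bond c/2=7/200: DF=(65887/62500 − 7/200·(0.982100+0.956100))/(1+7/200) = 953/1000 ≈ 0.953000

1 1/2 9821/10000
2 1 9561/10000
3 3/2 953/1000
s(1.5y) = (1/(953/1000) − 1)/(3/2) = 94/2859 ≈ 3.2879%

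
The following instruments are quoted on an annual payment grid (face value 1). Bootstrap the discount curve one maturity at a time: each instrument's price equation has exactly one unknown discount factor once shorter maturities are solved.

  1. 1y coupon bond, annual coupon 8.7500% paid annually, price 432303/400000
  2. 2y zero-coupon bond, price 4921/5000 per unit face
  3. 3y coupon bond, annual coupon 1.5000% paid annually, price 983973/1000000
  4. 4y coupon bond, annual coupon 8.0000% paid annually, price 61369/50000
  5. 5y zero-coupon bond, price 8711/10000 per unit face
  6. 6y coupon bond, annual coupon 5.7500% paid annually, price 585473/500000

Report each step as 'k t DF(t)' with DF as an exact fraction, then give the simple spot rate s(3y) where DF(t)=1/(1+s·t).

1 1 4969/5000
2 2 4921/5000
3 3 4701/5000
4 4 9203/10000
5 5 8711/10000
6 6 532/625
s(3y) = (1/(4701/5000) − 1)/(3) = 299/14103 ≈ 2.1201%

step 1 [1y] bond c/1=7/80: DF=(432303/400000 − 7/80·(0))/(1+7/80) = 4969/5000 ≈ 0.993800
step 2 [2y] zero: DF = P = 4921/5000 ≈ 0.984200
step 3 [3y] bond c/1=3/200: DF=(983973/1000000 − 3/200·(0.993800+0.984200))/(1+3/200) = 4701/5000 ≈ 0.940200
step 4 [4y] bond c/1=2/25: DF=(61369/50000 − 2/25·(0.993800+0.984200+0.940200))/(1+2/25) = 9203/10000 ≈ 0.920300
step 5 [5y] zero: DF = P = 8711/10000 ≈ 0.871100
step 6 [6y] bond c/1=23/400: DF=(585473/500000 − 23/400·(0.993800+0.984200+0.940200+0.920300+0.871100))/(1+23/400) = 532/625 ≈ 0.851200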